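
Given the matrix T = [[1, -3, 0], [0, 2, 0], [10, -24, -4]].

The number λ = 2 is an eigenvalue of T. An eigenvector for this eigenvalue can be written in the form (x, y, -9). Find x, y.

-3, 1

We need (T - 2I)v = 0.
T - 2I = [[-1, -3, 0], [0, 0, 0], [10, -24, -6]].
Row 1: (-1)·x + (-3)·y + (0)·-9 = 0
Row 2: (0)·x + (0)·y + (0)·-9 = 0
Row 3: (10)·x + (-24)·y + (-6)·-9 = 0
Solving gives x = -3, y = 1.
Check: T·(-3, 1, -9) = (-6, 2, -18) = 2·(-3, 1, -9).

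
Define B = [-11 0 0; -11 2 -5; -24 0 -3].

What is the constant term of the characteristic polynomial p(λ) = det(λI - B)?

-66

p(0) = det(0·I − B) = det(−B) = (−1)^3·det(B).
det(B) = 66, so p(0) = -66.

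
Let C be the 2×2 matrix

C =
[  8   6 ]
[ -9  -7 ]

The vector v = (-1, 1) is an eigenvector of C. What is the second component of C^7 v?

128

First find the eigenvalue: Cv = (-2, 2) = 2·(-1, 1), so λ = 2.
Then C^7 v = λ^7·v = 2^7·(-1, 1) = 128·(-1, 1) = (-128, 128).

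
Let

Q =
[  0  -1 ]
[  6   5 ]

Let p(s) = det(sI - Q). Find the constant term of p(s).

6

p(s) = s^2 - 5s + 6.
The constant term is 6.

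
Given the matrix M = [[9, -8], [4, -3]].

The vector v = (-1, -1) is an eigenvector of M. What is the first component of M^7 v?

First find the eigenvalue: Mv = (-1, -1) = 1·(-1, -1), so λ = 1.
Then M^7 v = λ^7·v = 1^7·(-1, -1) = 1·(-1, -1) = (-1, -1).

-1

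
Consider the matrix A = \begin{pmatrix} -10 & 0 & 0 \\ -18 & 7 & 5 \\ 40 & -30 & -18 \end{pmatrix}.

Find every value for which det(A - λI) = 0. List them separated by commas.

-10, -8, -3

Set up det(sI - A) = 0.
Cofactor expansion gives p(s) = s^3 + 21s^2 + 134s + 240.
Try s = -10: p(-10) = 0, so -10 is a root.
Dividing by (s + 10) leaves s^2 + 11s + 24.
The quadratic factors as (s + 8)·(s + 3).
Eigenvalues: -10, -8, -3.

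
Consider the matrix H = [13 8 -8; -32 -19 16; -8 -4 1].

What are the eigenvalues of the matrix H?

Compute the characteristic polynomial p(λ) = det(λI - H).
Expanding along the first row, p(λ) = λ^3 + 5λ^2 + 3λ - 9.
Rational-root test: λ = -3 gives p(-3) = 0.
Factor out (λ + 3): p(λ) = (λ + 3)·(λ^2 + 2λ - 3).
The quadratic factors as (λ + 3)·(λ - 1).
Eigenvalues: -3, -3, 1.

-3, -3, 1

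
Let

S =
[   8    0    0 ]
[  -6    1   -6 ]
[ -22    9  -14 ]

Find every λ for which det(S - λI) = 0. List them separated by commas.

-8, -5, 8

Set up det(rI - S) = 0.
Expanding along the first row, p(r) = r^3 + 5r^2 - 64r - 320.
Since p(-8) = 0, r = -8 is a root.
Factor out (r + 8): p(r) = (r + 8)·(r^2 - 3r - 40).
The quadratic factors as (r + 5)·(r - 8).
Eigenvalues: -8, -5, 8.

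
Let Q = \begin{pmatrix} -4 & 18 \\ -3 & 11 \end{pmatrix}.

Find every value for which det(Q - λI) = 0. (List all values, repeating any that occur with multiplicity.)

2, 5

det(Q - sI) = (-4 - s)(11 - s) - (18)·(-3) = s^2 - 7s + 10.
This factors as (s - 2)·(s - 5) = 0.
Eigenvalues: 2, 5.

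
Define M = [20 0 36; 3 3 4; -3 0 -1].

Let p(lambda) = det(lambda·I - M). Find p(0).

p(0) = det(0·I − M) = det(−M) = (−1)^3·det(M).
det(M) = 264, so p(0) = -264.

-264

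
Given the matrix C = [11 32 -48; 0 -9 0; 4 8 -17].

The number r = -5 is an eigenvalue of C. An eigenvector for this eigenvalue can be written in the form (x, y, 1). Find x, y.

3, 0

We need (C + 5I)v = 0.
C + 5I = [[16, 32, -48], [0, -4, 0], [4, 8, -12]].
Row 1: (16)·x + (32)·y + (-48)·1 = 0
Row 2: (0)·x + (-4)·y + (0)·1 = 0
Row 3: (4)·x + (8)·y + (-12)·1 = 0
Solving gives x = 3, y = 0.
Check: C·(3, 0, 1) = (-15, 0, -5) = -5·(3, 0, 1).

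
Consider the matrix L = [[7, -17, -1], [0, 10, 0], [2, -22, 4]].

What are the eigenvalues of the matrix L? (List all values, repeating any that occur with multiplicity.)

The characteristic polynomial is p(r) = det(rI - L).
Cofactor expansion gives p(r) = r^3 - 21r^2 + 140r - 300.
Since p(5) = 0, r = 5 is a root.
Factor out (r - 5): p(r) = (r - 5)·(r^2 - 16r + 60).
The quadratic factors as (r - 6)·(r - 10).
Eigenvalues: 5, 6, 10.

5, 6, 10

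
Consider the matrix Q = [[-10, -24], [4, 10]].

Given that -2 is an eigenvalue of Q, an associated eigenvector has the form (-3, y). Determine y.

1

We need (Q + 2I)v = 0.
Q + 2I = [[-8, -24], [4, 12]].
Row 1: (-8)·-3 + (-24)·y = 0
Row 2: (4)·-3 + (12)·y = 0
Solving gives y = 1.
Check: Q·(-3, 1) = (6, -2) = -2·(-3, 1).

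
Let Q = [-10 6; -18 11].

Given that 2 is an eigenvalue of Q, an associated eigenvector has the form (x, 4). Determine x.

We need (Q - 2I)v = 0.
Q - 2I = [[-12, 6], [-18, 9]].
Row 1: (-12)·x + (6)·4 = 0
Row 2: (-18)·x + (9)·4 = 0
Solving gives x = 2.
Check: Q·(2, 4) = (4, 8) = 2·(2, 4).

2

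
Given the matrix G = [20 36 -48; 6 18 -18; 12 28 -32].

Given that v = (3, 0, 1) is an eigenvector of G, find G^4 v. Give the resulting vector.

(768, 0, 256)

First find the eigenvalue: Gv = (12, 0, 4) = 4·(3, 0, 1), so λ = 4.
Then G^4 v = λ^4·v = 4^4·(3, 0, 1) = 256·(3, 0, 1) = (768, 0, 256).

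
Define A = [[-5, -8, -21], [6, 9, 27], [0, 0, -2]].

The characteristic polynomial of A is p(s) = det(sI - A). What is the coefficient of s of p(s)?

p(s) = s^3 - 2s^2 - 5s + 6.
The coefficient of s is -5.

-5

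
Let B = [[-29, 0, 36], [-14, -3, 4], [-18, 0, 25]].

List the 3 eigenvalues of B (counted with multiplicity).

-11, -3, 7

Set up det(tI - B) = 0.
Cofactor expansion gives p(t) = t^3 + 7t^2 - 65t - 231.
Try t = -11: p(-11) = 0, so -11 is a root.
Factor out (t + 11): p(t) = (t + 11)·(t^2 - 4t - 21).
The quadratic factors as (t + 3)·(t - 7).
Eigenvalues: -11, -3, 7.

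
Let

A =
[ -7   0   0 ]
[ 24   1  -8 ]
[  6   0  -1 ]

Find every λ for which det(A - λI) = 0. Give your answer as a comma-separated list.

Set up det(λI - A) = 0.
Cofactor expansion gives p(λ) = λ^3 + 7λ^2 - λ - 7.
Since p(1) = 0, λ = 1 is a root.
Dividing by (λ - 1) leaves λ^2 + 8λ + 7.
The quadratic factors as (λ + 7)·(λ + 1).
Eigenvalues: -7, -1, 1.

-7, -1, 1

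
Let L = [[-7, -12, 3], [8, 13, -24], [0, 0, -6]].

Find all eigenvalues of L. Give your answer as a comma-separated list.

-6, 1, 5

Set up det(tI - L) = 0.
Cofactor expansion gives p(t) = t^3 - 31t + 30.
Try t = 1: p(1) = 0, so 1 is a root.
Factor out (t - 1): p(t) = (t - 1)·(t^2 + t - 30).
The quadratic factors as (t + 6)·(t - 5).
Eigenvalues: -6, 1, 5.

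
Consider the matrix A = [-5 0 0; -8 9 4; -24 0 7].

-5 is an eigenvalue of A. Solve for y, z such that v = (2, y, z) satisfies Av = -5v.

0, 4

We need (A + 5I)v = 0.
A + 5I = [[0, 0, 0], [-8, 14, 4], [-24, 0, 12]].
Row 1: (0)·2 + (0)·y + (0)·z = 0
Row 2: (-8)·2 + (14)·y + (4)·z = 0
Row 3: (-24)·2 + (0)·y + (12)·z = 0
Solving gives y = 0, z = 4.
Check: A·(2, 0, 4) = (-10, 0, -20) = -5·(2, 0, 4).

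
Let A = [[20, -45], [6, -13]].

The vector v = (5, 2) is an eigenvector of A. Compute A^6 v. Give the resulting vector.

(320, 128)

First find the eigenvalue: Av = (10, 4) = 2·(5, 2), so λ = 2.
Then A^6 v = λ^6·v = 2^6·(5, 2) = 64·(5, 2) = (320, 128).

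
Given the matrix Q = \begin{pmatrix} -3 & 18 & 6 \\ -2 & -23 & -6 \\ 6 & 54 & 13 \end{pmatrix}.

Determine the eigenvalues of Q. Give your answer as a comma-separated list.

-5, -5, -3

The characteristic polynomial is p(r) = det(rI - Q).
Expanding along the first row, p(r) = r^3 + 13r^2 + 55r + 75.
Try r = -3: p(-3) = 0, so -3 is a root.
Dividing by (r + 3) leaves r^2 + 10r + 25.
The quadratic factor is (r + 5)^2.
Eigenvalues: -5, -5, -3.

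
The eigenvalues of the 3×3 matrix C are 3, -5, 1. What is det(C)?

-15

det(C) is the product of the eigenvalues: (3) · (-5) · (1) = -15.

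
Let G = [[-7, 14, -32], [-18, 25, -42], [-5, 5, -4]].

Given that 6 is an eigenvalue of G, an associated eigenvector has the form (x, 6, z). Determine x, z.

We need (G - 6I)v = 0.
G - 6I = [[-13, 14, -32], [-18, 19, -42], [-5, 5, -10]].
Row 1: (-13)·x + (14)·6 + (-32)·z = 0
Row 2: (-18)·x + (19)·6 + (-42)·z = 0
Row 3: (-5)·x + (5)·6 + (-10)·z = 0
Solving gives x = 4, z = 1.
Check: G·(4, 6, 1) = (24, 36, 6) = 6·(4, 6, 1).

4, 1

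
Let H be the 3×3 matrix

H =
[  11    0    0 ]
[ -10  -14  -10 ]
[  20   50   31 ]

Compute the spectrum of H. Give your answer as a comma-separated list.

6, 11, 11

The characteristic polynomial is p(lambda) = det(lambda·I - H).
Expanding the 3×3 determinant: p(lambda) = lambda^3 - 28·lambda^2 + 253·lambda - 726.
Since p(6) = 0, lambda = 6 is a root.
Dividing by (lambda - 6) leaves lambda^2 - 22·lambda + 121.
The quadratic factor is (lambda - 11)^2.
Eigenvalues: 6, 11, 11.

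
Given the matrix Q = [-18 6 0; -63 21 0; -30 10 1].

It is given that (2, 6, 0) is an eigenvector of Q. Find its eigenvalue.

0

Compute Qv: Q·(2, 6, 0) = (0, 0, 0).
Since Qv = λv, compare component 1: 0 = λ·2, so λ = 0.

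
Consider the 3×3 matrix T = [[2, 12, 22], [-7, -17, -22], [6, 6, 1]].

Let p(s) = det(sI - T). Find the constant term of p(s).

-50

p(s) = s^3 + 14s^2 + 35s - 50.
The constant term is -50.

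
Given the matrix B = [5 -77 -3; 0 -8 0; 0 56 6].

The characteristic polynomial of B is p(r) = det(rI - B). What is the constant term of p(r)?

240

p(r) = r^3 - 3r^2 - 58r + 240.
The constant term is 240.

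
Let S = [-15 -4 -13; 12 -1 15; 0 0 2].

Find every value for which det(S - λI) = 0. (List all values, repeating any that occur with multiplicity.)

-9, -7, 2

The characteristic polynomial is p(t) = det(tI - S).
Expanding along the first row, p(t) = t^3 + 14t^2 + 31t - 126.
Rational-root test: t = -7 gives p(-7) = 0.
Dividing by (t + 7) leaves t^2 + 7t - 18.
The quadratic factors as (t + 9)·(t - 2).
Eigenvalues: -9, -7, 2.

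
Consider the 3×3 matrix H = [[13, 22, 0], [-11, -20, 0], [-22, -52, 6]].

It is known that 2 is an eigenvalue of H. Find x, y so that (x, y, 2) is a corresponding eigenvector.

We need (H - 2I)v = 0.
H - 2I = [[11, 22, 0], [-11, -22, 0], [-22, -52, 4]].
Row 1: (11)·x + (22)·y + (0)·2 = 0
Row 2: (-11)·x + (-22)·y + (0)·2 = 0
Row 3: (-22)·x + (-52)·y + (4)·2 = 0
Solving gives x = -2, y = 1.
Check: H·(-2, 1, 2) = (-4, 2, 4) = 2·(-2, 1, 2).

-2, 1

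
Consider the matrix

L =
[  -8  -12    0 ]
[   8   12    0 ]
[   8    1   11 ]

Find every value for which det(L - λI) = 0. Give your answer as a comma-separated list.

Compute the characteristic polynomial p(t) = det(tI - L).
Cofactor expansion gives p(t) = t^3 - 15t^2 + 44t.
Try t = 0: p(0) = 0, so 0 is a root.
Factor out t: p(t) = t·(t^2 - 15t + 44).
The quadratic factors as (t - 4)·(t - 11).
Eigenvalues: 0, 4, 11.

0, 4, 11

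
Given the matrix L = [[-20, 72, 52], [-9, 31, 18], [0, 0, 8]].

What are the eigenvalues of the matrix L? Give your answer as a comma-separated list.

4, 7, 8

Compute the characteristic polynomial p(t) = det(tI - L).
Cofactor expansion gives p(t) = t^3 - 19t^2 + 116t - 224.
Rational-root test: t = 8 gives p(8) = 0.
Factor out (t - 8): p(t) = (t - 8)·(t^2 - 11t + 28).
The quadratic factors as (t - 4)·(t - 7).
Eigenvalues: 4, 7, 8.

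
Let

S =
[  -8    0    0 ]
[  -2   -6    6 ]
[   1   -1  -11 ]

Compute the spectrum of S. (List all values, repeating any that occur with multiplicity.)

-9, -8, -8

The characteristic polynomial is p(lambda) = det(lambda·I - S).
Expanding along the first row, p(lambda) = lambda^3 + 25·lambda^2 + 208·lambda + 576.
Rational-root test: lambda = -8 gives p(-8) = 0.
Dividing by (lambda + 8) leaves lambda^2 + 17·lambda + 72.
The quadratic factors as (lambda + 9)·(lambda + 8).
Eigenvalues: -9, -8, -8.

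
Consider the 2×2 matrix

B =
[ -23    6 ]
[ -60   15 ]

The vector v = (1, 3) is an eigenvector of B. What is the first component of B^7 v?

First find the eigenvalue: Bv = (-5, -15) = -5·(1, 3), so λ = -5.
Then B^7 v = λ^7·v = (-5)^7·(1, 3) = -78125·(1, 3) = (-78125, -234375).

-78125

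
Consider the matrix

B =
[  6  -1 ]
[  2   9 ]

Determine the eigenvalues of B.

det(B - λI) = (6 - λ)(9 - λ) - (-1)·(2) = λ^2 - 15λ + 56.
This factors as (λ - 7)·(λ - 8) = 0.
Eigenvalues: 7, 8.

7, 8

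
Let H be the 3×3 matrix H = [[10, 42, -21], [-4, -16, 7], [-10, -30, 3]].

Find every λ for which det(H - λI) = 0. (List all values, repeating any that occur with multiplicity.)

Compute the characteristic polynomial p(λ) = det(λI - H).
Expanding along the first row, p(λ) = λ^3 + 3λ^2 - 10λ - 24.
Rational-root test: λ = -2 gives p(-2) = 0.
Dividing by (λ + 2) leaves λ^2 + λ - 12.
The quadratic factors as (λ + 4)·(λ - 3).
Eigenvalues: -4, -2, 3.

-4, -2, 3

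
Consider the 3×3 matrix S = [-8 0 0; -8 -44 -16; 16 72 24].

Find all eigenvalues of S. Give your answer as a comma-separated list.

The characteristic polynomial is p(λ) = det(λI - S).
Expanding the 3×3 determinant: p(λ) = λ^3 + 28λ^2 + 256λ + 768.
Rational-root test: λ = -8 gives p(-8) = 0.
Dividing by (λ + 8) leaves λ^2 + 20λ + 96.
The quadratic factors as (λ + 12)·(λ + 8).
Eigenvalues: -12, -8, -8.

-12, -8, -8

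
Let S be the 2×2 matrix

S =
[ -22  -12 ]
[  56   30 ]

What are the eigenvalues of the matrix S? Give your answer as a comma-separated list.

2, 6

det(S - λI) = (-22 - λ)(30 - λ) - (-12)·(56) = λ^2 - 8λ + 12.
This factors as (λ - 2)·(λ - 6) = 0.
Eigenvalues: 2, 6.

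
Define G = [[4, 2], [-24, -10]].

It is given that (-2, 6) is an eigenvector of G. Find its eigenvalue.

Compute Gv: G·(-2, 6) = (4, -12).
Since Gv = λv, compare component 1: 4 = λ·-2, so λ = -2.

-2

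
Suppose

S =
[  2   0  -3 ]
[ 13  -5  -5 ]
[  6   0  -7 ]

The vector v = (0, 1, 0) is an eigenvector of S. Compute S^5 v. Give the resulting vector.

(0, -3125, 0)

First find the eigenvalue: Sv = (0, -5, 0) = -5·(0, 1, 0), so λ = -5.
Then S^5 v = λ^5·v = (-5)^5·(0, 1, 0) = -3125·(0, 1, 0) = (0, -3125, 0).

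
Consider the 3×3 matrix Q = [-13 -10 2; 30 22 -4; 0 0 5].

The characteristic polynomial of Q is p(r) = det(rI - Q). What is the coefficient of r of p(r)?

59

p(r) = r^3 - 14r^2 + 59r - 70.
The coefficient of r is 59.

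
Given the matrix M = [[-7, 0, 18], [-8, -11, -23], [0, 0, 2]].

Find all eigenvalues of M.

-11, -7, 2

Set up det(tI - M) = 0.
Expanding the 3×3 determinant: p(t) = t^3 + 16t^2 + 41t - 154.
Since p(-11) = 0, t = -11 is a root.
Factor out (t + 11): p(t) = (t + 11)·(t^2 + 5t - 14).
The quadratic factors as (t + 7)·(t - 2).
Eigenvalues: -11, -7, 2.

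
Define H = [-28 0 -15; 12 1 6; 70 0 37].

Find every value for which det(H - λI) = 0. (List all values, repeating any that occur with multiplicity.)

1, 2, 7

Set up det(sI - H) = 0.
Expanding the 3×3 determinant: p(s) = s^3 - 10s^2 + 23s - 14.
Rational-root test: s = 2 gives p(2) = 0.
Dividing by (s - 2) leaves s^2 - 8s + 7.
The quadratic factors as (s - 1)·(s - 7).
Eigenvalues: 1, 2, 7.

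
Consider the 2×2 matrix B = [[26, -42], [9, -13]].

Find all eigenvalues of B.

det(B - rI) = (26 - r)(-13 - r) - (-42)·(9) = r^2 - 13r + 40.
This factors as (r - 5)·(r - 8) = 0.
Eigenvalues: 5, 8.

5, 8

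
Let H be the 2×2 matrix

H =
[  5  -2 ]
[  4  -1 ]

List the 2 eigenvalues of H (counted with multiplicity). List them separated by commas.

1, 3

det(H - λI) = (5 - λ)(-1 - λ) - (-2)·(4) = λ^2 - 4λ + 3.
This factors as (λ - 1)·(λ - 3) = 0.
Eigenvalues: 1, 3.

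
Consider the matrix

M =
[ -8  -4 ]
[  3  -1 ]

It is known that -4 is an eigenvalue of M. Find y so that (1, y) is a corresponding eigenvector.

-1

We need (M + 4I)v = 0.
M + 4I = [[-4, -4], [3, 3]].
Row 1: (-4)·1 + (-4)·y = 0
Row 2: (3)·1 + (3)·y = 0
Solving gives y = -1.
Check: M·(1, -1) = (-4, 4) = -4·(1, -1).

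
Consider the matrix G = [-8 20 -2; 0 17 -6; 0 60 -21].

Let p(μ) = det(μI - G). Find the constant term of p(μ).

p(μ) = μ^3 + 12μ^2 + 35μ + 24.
The constant term is 24.

24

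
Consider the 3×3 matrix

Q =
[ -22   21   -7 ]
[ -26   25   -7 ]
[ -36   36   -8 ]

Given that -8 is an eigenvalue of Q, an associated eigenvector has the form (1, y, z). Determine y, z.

We need (Q + 8I)v = 0.
Q + 8I = [[-14, 21, -7], [-26, 33, -7], [-36, 36, 0]].
Row 1: (-14)·1 + (21)·y + (-7)·z = 0
Row 2: (-26)·1 + (33)·y + (-7)·z = 0
Row 3: (-36)·1 + (36)·y + (0)·z = 0
Solving gives y = 1, z = 1.
Check: Q·(1, 1, 1) = (-8, -8, -8) = -8·(1, 1, 1).

1, 1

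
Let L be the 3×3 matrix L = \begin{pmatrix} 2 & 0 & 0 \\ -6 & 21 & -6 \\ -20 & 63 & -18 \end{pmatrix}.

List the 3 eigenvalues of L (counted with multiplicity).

0, 2, 3

Set up det(lambda·I - L) = 0.
Expanding along the first row, p(lambda) = lambda^3 - 5·lambda^2 + 6·lambda.
Rational-root test: lambda = 0 gives p(0) = 0.
Dividing by lambda leaves lambda^2 - 5·lambda + 6.
The quadratic factors as (lambda - 2)·(lambda - 3).
Eigenvalues: 0, 2, 3.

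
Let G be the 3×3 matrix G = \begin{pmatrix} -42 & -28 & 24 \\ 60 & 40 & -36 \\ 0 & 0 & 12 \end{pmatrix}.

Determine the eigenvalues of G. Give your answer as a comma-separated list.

-2, 0, 12

Set up det(tI - G) = 0.
Expanding the 3×3 determinant: p(t) = t^3 - 10t^2 - 24t.
Rational-root test: t = 0 gives p(0) = 0.
Factor out t: p(t) = t·(t^2 - 10t - 24).
The quadratic factors as (t + 2)·(t - 12).
Eigenvalues: -2, 0, 12.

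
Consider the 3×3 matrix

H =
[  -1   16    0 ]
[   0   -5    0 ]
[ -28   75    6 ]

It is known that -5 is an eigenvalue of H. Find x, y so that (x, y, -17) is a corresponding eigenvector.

We need (H + 5I)v = 0.
H + 5I = [[4, 16, 0], [0, 0, 0], [-28, 75, 11]].
Row 1: (4)·x + (16)·y + (0)·-17 = 0
Row 2: (0)·x + (0)·y + (0)·-17 = 0
Row 3: (-28)·x + (75)·y + (11)·-17 = 0
Solving gives x = -4, y = 1.
Check: H·(-4, 1, -17) = (20, -5, 85) = -5·(-4, 1, -17).

-4, 1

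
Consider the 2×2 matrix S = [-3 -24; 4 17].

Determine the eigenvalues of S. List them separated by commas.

det(S - λI) = (-3 - λ)(17 - λ) - (-24)·(4) = λ^2 - 14λ + 45.
This factors as (λ - 5)·(λ - 9) = 0.
Eigenvalues: 5, 9.

5, 9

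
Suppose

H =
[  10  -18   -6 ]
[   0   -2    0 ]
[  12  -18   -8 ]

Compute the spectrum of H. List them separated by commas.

Set up det(sI - H) = 0.
Cofactor expansion gives p(s) = s^3 - 12s - 16.
Since p(4) = 0, s = 4 is a root.
Factor out (s - 4): p(s) = (s - 4)·(s^2 + 4s + 4).
The quadratic factor is (s + 2)^2.
Eigenvalues: -2, -2, 4.

-2, -2, 4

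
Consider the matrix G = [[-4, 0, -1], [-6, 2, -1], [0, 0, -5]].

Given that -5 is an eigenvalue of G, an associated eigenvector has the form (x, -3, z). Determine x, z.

-3, -3

We need (G + 5I)v = 0.
G + 5I = [[1, 0, -1], [-6, 7, -1], [0, 0, 0]].
Row 1: (1)·x + (0)·-3 + (-1)·z = 0
Row 2: (-6)·x + (7)·-3 + (-1)·z = 0
Row 3: (0)·x + (0)·-3 + (0)·z = 0
Solving gives x = -3, z = -3.
Check: G·(-3, -3, -3) = (15, 15, 15) = -5·(-3, -3, -3).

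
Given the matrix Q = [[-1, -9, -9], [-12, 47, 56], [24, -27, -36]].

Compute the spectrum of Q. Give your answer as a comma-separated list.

Set up det(tI - Q) = 0.
Expanding the 3×3 determinant: p(t) = t^3 - 10t^2 - 83t + 792.
Try t = 8: p(8) = 0, so 8 is a root.
Factor out (t - 8): p(t) = (t - 8)·(t^2 - 2t - 99).
The quadratic factors as (t + 9)·(t - 11).
Eigenvalues: -9, 8, 11.

-9, 8, 11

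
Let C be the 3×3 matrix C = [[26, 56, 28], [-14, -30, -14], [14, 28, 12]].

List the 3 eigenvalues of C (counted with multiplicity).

The characteristic polynomial is p(r) = det(rI - C).
Expanding along the first row, p(r) = r^3 - 8r^2 - 44r - 48.
Try r = -2: p(-2) = 0, so -2 is a root.
Factor out (r + 2): p(r) = (r + 2)·(r^2 - 10r - 24).
The quadratic factors as (r + 2)·(r - 12).
Eigenvalues: -2, -2, 12.

-2, -2, 12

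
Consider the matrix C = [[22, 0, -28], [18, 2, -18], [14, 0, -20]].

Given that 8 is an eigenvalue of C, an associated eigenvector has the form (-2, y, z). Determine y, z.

-3, -1

We need (C - 8I)v = 0.
C - 8I = [[14, 0, -28], [18, -6, -18], [14, 0, -28]].
Row 1: (14)·-2 + (0)·y + (-28)·z = 0
Row 2: (18)·-2 + (-6)·y + (-18)·z = 0
Row 3: (14)·-2 + (0)·y + (-28)·z = 0
Solving gives y = -3, z = -1.
Check: C·(-2, -3, -1) = (-16, -24, -8) = 8·(-2, -3, -1).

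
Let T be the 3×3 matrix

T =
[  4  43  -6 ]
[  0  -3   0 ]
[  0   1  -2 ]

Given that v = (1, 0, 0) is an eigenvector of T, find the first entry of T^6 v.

First find the eigenvalue: Tv = (4, 0, 0) = 4·(1, 0, 0), so λ = 4.
Then T^6 v = λ^6·v = 4^6·(1, 0, 0) = 4096·(1, 0, 0) = (4096, 0, 0).

4096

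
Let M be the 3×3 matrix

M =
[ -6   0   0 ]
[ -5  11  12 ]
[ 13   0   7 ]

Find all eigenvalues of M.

-6, 7, 11

Set up det(lambda·I - M) = 0.
Expanding the 3×3 determinant: p(lambda) = lambda^3 - 12·lambda^2 - 31·lambda + 462.
Try lambda = 7: p(7) = 0, so 7 is a root.
Factor out (lambda - 7): p(lambda) = (lambda - 7)·(lambda^2 - 5·lambda - 66).
The quadratic factors as (lambda + 6)·(lambda - 11).
Eigenvalues: -6, 7, 11.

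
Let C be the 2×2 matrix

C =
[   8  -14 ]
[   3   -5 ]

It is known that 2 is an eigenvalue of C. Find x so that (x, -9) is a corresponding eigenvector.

We need (C - 2I)v = 0.
C - 2I = [[6, -14], [3, -7]].
Row 1: (6)·x + (-14)·-9 = 0
Row 2: (3)·x + (-7)·-9 = 0
Solving gives x = -21.
Check: C·(-21, -9) = (-42, -18) = 2·(-21, -9).

-21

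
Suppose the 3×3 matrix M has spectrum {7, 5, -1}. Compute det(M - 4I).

If M has eigenvalues 7, 5, -1, then M - 4I has eigenvalues 3, 1, -5.
det(M - 4I) = (3) · (1) · (-5) = -15.

-15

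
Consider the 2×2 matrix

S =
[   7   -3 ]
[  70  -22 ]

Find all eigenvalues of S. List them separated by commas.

-8, -7

det(S - rI) = (7 - r)(-22 - r) - (-3)·(70) = r^2 + 15r + 56.
This factors as (r + 8)·(r + 7) = 0.
Eigenvalues: -8, -7.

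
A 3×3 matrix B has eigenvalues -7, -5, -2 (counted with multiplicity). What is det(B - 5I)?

If B has eigenvalues -7, -5, -2, then B - 5I has eigenvalues -12, -10, -7.
det(B - 5I) = (-12) · (-10) · (-7) = -840.

-840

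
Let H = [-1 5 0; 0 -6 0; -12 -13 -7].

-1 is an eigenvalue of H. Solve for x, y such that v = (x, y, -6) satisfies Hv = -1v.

3, 0

We need (H + 1I)v = 0.
H + 1I = [[0, 5, 0], [0, -5, 0], [-12, -13, -6]].
Row 1: (0)·x + (5)·y + (0)·-6 = 0
Row 2: (0)·x + (-5)·y + (0)·-6 = 0
Row 3: (-12)·x + (-13)·y + (-6)·-6 = 0
Solving gives x = 3, y = 0.
Check: H·(3, 0, -6) = (-3, 0, 6) = -1·(3, 0, -6).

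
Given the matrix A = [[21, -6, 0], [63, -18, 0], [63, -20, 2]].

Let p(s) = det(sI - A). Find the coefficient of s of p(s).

p(s) = s^3 - 5s^2 + 6s.
The coefficient of s is 6.

6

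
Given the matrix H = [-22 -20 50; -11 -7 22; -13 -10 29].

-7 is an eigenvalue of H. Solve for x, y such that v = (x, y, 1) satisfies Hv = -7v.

2, 1

We need (H + 7I)v = 0.
H + 7I = [[-15, -20, 50], [-11, 0, 22], [-13, -10, 36]].
Row 1: (-15)·x + (-20)·y + (50)·1 = 0
Row 2: (-11)·x + (0)·y + (22)·1 = 0
Row 3: (-13)·x + (-10)·y + (36)·1 = 0
Solving gives x = 2, y = 1.
Check: H·(2, 1, 1) = (-14, -7, -7) = -7·(2, 1, 1).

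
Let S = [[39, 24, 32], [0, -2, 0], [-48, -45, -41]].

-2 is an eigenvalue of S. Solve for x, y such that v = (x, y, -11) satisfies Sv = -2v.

8, 1

We need (S + 2I)v = 0.
S + 2I = [[41, 24, 32], [0, 0, 0], [-48, -45, -39]].
Row 1: (41)·x + (24)·y + (32)·-11 = 0
Row 2: (0)·x + (0)·y + (0)·-11 = 0
Row 3: (-48)·x + (-45)·y + (-39)·-11 = 0
Solving gives x = 8, y = 1.
Check: S·(8, 1, -11) = (-16, -2, 22) = -2·(8, 1, -11).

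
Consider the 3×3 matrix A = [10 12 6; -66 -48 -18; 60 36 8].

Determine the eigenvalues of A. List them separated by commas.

The characteristic polynomial is p(λ) = det(λI - A).
Expanding along the first row, p(λ) = λ^3 + 30λ^2 + 296λ + 960.
Since p(-10) = 0, λ = -10 is a root.
Dividing by (λ + 10) leaves λ^2 + 20λ + 96.
The quadratic factors as (λ + 12)·(λ + 8).
Eigenvalues: -12, -10, -8.

-12, -10, -8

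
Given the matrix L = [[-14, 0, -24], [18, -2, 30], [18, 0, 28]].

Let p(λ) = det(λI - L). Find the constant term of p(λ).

80

p(λ) = λ^3 - 12λ^2 + 12λ + 80.
The constant term is 80.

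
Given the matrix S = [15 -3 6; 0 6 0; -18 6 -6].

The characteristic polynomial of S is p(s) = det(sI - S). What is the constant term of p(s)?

-108

p(s) = s^3 - 15s^2 + 72s - 108.
The constant term is -108.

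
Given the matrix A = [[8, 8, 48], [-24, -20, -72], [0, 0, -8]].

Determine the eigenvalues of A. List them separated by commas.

Compute the characteristic polynomial p(λ) = det(λI - A).
Expanding the 3×3 determinant: p(λ) = λ^3 + 20λ^2 + 128λ + 256.
Since p(-4) = 0, λ = -4 is a root.
Dividing by (λ + 4) leaves λ^2 + 16λ + 64.
The quadratic factor is (λ + 8)^2.
Eigenvalues: -8, -8, -4.

-8, -8, -4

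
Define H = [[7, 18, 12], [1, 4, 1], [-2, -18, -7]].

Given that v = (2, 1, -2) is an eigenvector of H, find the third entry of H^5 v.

-2048

First find the eigenvalue: Hv = (8, 4, -8) = 4·(2, 1, -2), so λ = 4.
Then H^5 v = λ^5·v = 4^5·(2, 1, -2) = 1024·(2, 1, -2) = (2048, 1024, -2048).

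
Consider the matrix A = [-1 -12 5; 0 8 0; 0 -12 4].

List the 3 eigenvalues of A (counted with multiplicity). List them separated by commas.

-1, 4, 8

Compute the characteristic polynomial p(λ) = det(λI - A).
Expanding along the first row, p(λ) = λ^3 - 11λ^2 + 20λ + 32.
Try λ = 4: p(4) = 0, so 4 is a root.
Dividing by (λ - 4) leaves λ^2 - 7λ - 8.
The quadratic factors as (λ + 1)·(λ - 8).
Eigenvalues: -1, 4, 8.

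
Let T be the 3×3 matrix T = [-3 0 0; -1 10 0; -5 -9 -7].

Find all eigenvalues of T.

-7, -3, 10

T is lower triangular, so its eigenvalues are the diagonal entries.
Diagonal: -3, 10, -7.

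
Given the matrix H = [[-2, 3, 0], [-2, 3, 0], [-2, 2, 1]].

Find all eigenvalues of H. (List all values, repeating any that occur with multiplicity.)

0, 1, 1

Compute the characteristic polynomial p(t) = det(tI - H).
Expanding the 3×3 determinant: p(t) = t^3 - 2t^2 + t.
Since p(1) = 0, t = 1 is a root.
Factor out (t - 1): p(t) = (t - 1)·(t^2 - t).
The quadratic factors as t·(t - 1).
Eigenvalues: 0, 1, 1.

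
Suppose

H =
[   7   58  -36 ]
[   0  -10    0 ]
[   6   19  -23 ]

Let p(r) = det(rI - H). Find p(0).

p(0) = det(0·I − H) = det(−H) = (−1)^3·det(H).
det(H) = -550, so p(0) = 550.

550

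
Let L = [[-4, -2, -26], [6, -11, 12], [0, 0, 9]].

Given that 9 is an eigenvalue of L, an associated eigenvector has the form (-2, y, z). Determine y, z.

We need (L - 9I)v = 0.
L - 9I = [[-13, -2, -26], [6, -20, 12], [0, 0, 0]].
Row 1: (-13)·-2 + (-2)·y + (-26)·z = 0
Row 2: (6)·-2 + (-20)·y + (12)·z = 0
Row 3: (0)·-2 + (0)·y + (0)·z = 0
Solving gives y = 0, z = 1.
Check: L·(-2, 0, 1) = (-18, 0, 9) = 9·(-2, 0, 1).

0, 1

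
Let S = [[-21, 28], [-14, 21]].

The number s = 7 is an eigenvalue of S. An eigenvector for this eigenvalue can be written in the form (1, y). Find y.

We need (S - 7I)v = 0.
S - 7I = [[-28, 28], [-14, 14]].
Row 1: (-28)·1 + (28)·y = 0
Row 2: (-14)·1 + (14)·y = 0
Solving gives y = 1.
Check: S·(1, 1) = (7, 7) = 7·(1, 1).

1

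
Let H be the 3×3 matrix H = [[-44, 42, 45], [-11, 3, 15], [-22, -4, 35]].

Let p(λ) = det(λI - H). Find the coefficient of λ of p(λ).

p(λ) = λ^3 + 6λ^2 - 55λ.
The coefficient of λ is -55.

-55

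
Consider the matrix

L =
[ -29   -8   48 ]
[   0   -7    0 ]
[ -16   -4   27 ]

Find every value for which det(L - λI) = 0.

-7, -5, 3

Compute the characteristic polynomial p(lambda) = det(lambda·I - L).
Expanding the 3×3 determinant: p(lambda) = lambda^3 + 9·lambda^2 - lambda - 105.
Since p(-5) = 0, lambda = -5 is a root.
Factor out (lambda + 5): p(lambda) = (lambda + 5)·(lambda^2 + 4·lambda - 21).
The quadratic factors as (lambda + 7)·(lambda - 3).
Eigenvalues: -7, -5, 3.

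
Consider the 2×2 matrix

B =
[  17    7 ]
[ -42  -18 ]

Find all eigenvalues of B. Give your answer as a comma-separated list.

det(B - λI) = (17 - λ)(-18 - λ) - (7)·(-42) = λ^2 + λ - 12.
This factors as (λ + 4)·(λ - 3) = 0.
Eigenvalues: -4, 3.

-4, 3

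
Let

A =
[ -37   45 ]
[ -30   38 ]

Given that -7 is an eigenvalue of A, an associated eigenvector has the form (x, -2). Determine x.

We need (A + 7I)v = 0.
A + 7I = [[-30, 45], [-30, 45]].
Row 1: (-30)·x + (45)·-2 = 0
Row 2: (-30)·x + (45)·-2 = 0
Solving gives x = -3.
Check: A·(-3, -2) = (21, 14) = -7·(-3, -2).

-3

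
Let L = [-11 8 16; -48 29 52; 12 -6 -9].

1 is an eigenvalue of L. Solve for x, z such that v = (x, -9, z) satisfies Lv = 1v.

We need (L - 1I)v = 0.
L - 1I = [[-12, 8, 16], [-48, 28, 52], [12, -6, -10]].
Row 1: (-12)·x + (8)·-9 + (16)·z = 0
Row 2: (-48)·x + (28)·-9 + (52)·z = 0
Row 3: (12)·x + (-6)·-9 + (-10)·z = 0
Solving gives x = -2, z = 3.
Check: L·(-2, -9, 3) = (-2, -9, 3) = 1·(-2, -9, 3).

-2, 3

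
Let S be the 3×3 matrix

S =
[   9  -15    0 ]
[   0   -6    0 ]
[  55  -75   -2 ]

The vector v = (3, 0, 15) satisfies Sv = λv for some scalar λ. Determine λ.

9

Compute Sv: S·(3, 0, 15) = (27, 0, 135).
Since Sv = λv, compare component 1: 27 = λ·3, so λ = 9.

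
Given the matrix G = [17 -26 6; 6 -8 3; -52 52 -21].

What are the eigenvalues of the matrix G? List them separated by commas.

Set up det(μI - G) = 0.
Expanding the 3×3 determinant: p(μ) = μ^3 + 12μ^2 - 13μ - 360.
Since p(-8) = 0, μ = -8 is a root.
Dividing by (μ + 8) leaves μ^2 + 4μ - 45.
The quadratic factors as (μ + 9)·(μ - 5).
Eigenvalues: -9, -8, 5.

-9, -8, 5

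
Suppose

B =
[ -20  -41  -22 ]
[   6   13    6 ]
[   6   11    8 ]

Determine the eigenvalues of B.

Set up det(λI - B) = 0.
Expanding along the first row, p(λ) = λ^3 - λ^2 - 4λ + 4.
Rational-root test: λ = 1 gives p(1) = 0.
Dividing by (λ - 1) leaves λ^2 - 4.
The quadratic factors as (λ + 2)·(λ - 2).
Eigenvalues: -2, 1, 2.

-2, 1, 2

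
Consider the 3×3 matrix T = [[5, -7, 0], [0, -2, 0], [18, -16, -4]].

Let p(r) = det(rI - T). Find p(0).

p(0) = det(0·I − T) = det(−T) = (−1)^3·det(T).
det(T) = 40, so p(0) = -40.

-40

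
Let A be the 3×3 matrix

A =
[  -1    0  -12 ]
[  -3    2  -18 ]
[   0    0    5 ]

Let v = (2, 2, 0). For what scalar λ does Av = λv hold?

-1

Compute Av: A·(2, 2, 0) = (-2, -2, 0).
Since Av = λv, compare component 1: -2 = λ·2, so λ = -1.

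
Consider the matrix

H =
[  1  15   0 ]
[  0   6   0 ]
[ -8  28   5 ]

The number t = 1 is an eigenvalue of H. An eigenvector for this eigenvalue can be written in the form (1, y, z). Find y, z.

0, 2

We need (H - 1I)v = 0.
H - 1I = [[0, 15, 0], [0, 5, 0], [-8, 28, 4]].
Row 1: (0)·1 + (15)·y + (0)·z = 0
Row 2: (0)·1 + (5)·y + (0)·z = 0
Row 3: (-8)·1 + (28)·y + (4)·z = 0
Solving gives y = 0, z = 2.
Check: H·(1, 0, 2) = (1, 0, 2) = 1·(1, 0, 2).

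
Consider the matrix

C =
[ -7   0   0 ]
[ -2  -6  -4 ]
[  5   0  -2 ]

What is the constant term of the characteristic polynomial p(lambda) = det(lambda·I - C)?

84

p(0) = det(0·I − C) = det(−C) = (−1)^3·det(C).
det(C) = -84, so p(0) = 84.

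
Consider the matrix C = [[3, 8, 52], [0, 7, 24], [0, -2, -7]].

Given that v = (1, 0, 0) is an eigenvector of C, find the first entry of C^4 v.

81

First find the eigenvalue: Cv = (3, 0, 0) = 3·(1, 0, 0), so λ = 3.
Then C^4 v = λ^4·v = 3^4·(1, 0, 0) = 81·(1, 0, 0) = (81, 0, 0).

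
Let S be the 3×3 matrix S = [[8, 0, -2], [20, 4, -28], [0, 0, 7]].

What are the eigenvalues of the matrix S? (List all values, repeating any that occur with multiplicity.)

4, 7, 8

Set up det(sI - S) = 0.
Cofactor expansion gives p(s) = s^3 - 19s^2 + 116s - 224.
Try s = 4: p(4) = 0, so 4 is a root.
Dividing by (s - 4) leaves s^2 - 15s + 56.
The quadratic factors as (s - 7)·(s - 8).
Eigenvalues: 4, 7, 8.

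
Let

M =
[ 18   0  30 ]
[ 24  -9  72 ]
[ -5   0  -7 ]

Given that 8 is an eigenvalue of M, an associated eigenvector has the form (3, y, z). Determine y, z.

0, -1

We need (M - 8I)v = 0.
M - 8I = [[10, 0, 30], [24, -17, 72], [-5, 0, -15]].
Row 1: (10)·3 + (0)·y + (30)·z = 0
Row 2: (24)·3 + (-17)·y + (72)·z = 0
Row 3: (-5)·3 + (0)·y + (-15)·z = 0
Solving gives y = 0, z = -1.
Check: M·(3, 0, -1) = (24, 0, -8) = 8·(3, 0, -1).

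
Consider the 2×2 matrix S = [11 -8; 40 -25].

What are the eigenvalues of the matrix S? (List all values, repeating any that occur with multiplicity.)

-9, -5

det(S - tI) = (11 - t)(-25 - t) - (-8)·(40) = t^2 + 14t + 45.
This factors as (t + 9)·(t + 5) = 0.
Eigenvalues: -9, -5.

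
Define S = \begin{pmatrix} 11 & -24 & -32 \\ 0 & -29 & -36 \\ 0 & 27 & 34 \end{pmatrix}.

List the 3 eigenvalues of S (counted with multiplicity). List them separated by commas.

Compute the characteristic polynomial p(r) = det(rI - S).
Cofactor expansion gives p(r) = r^3 - 16r^2 + 41r + 154.
Since p(-2) = 0, r = -2 is a root.
Factor out (r + 2): p(r) = (r + 2)·(r^2 - 18r + 77).
The quadratic factors as (r - 7)·(r - 11).
Eigenvalues: -2, 7, 11.

-2, 7, 11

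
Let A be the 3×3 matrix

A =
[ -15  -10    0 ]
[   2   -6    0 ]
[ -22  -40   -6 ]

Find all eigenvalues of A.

Set up det(λI - A) = 0.
Expanding along the first row, p(λ) = λ^3 + 27λ^2 + 236λ + 660.
Rational-root test: λ = -6 gives p(-6) = 0.
Dividing by (λ + 6) leaves λ^2 + 21λ + 110.
The quadratic factors as (λ + 11)·(λ + 10).
Eigenvalues: -11, -10, -6.

-11, -10, -6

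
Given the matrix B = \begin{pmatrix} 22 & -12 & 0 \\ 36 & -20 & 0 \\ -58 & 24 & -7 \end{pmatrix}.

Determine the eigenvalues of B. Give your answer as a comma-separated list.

-7, -2, 4

Set up det(tI - B) = 0.
Expanding the 3×3 determinant: p(t) = t^3 + 5t^2 - 22t - 56.
Try t = -2: p(-2) = 0, so -2 is a root.
Dividing by (t + 2) leaves t^2 + 3t - 28.
The quadratic factors as (t + 7)·(t - 4).
Eigenvalues: -7, -2, 4.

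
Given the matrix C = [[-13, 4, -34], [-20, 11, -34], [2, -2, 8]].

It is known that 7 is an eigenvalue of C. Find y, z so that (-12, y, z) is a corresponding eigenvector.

We need (C - 7I)v = 0.
C - 7I = [[-20, 4, -34], [-20, 4, -34], [2, -2, 1]].
Row 1: (-20)·-12 + (4)·y + (-34)·z = 0
Row 2: (-20)·-12 + (4)·y + (-34)·z = 0
Row 3: (2)·-12 + (-2)·y + (1)·z = 0
Solving gives y = -9, z = 6.
Check: C·(-12, -9, 6) = (-84, -63, 42) = 7·(-12, -9, 6).

-9, 6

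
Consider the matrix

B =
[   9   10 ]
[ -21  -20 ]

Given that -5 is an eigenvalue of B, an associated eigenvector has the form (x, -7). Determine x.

5

We need (B + 5I)v = 0.
B + 5I = [[14, 10], [-21, -15]].
Row 1: (14)·x + (10)·-7 = 0
Row 2: (-21)·x + (-15)·-7 = 0
Solving gives x = 5.
Check: B·(5, -7) = (-25, 35) = -5·(5, -7).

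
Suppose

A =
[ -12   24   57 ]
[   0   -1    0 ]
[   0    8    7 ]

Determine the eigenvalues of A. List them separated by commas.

Compute the characteristic polynomial p(s) = det(sI - A).
Expanding the 3×3 determinant: p(s) = s^3 + 6s^2 - 79s - 84.
Rational-root test: s = -12 gives p(-12) = 0.
Factor out (s + 12): p(s) = (s + 12)·(s^2 - 6s - 7).
The quadratic factors as (s + 1)·(s - 7).
Eigenvalues: -12, -1, 7.

-12, -1, 7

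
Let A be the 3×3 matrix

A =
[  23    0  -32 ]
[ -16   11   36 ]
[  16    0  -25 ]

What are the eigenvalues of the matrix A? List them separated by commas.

-9, 7, 11

Compute the characteristic polynomial p(λ) = det(λI - A).
Expanding along the first row, p(λ) = λ^3 - 9λ^2 - 85λ + 693.
Try λ = 7: p(7) = 0, so 7 is a root.
Factor out (λ - 7): p(λ) = (λ - 7)·(λ^2 - 2λ - 99).
The quadratic factors as (λ + 9)·(λ - 11).
Eigenvalues: -9, 7, 11.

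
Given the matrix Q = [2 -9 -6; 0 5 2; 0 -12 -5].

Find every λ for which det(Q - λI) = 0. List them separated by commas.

The characteristic polynomial is p(lambda) = det(lambda·I - Q).
Expanding the 3×3 determinant: p(lambda) = lambda^3 - 2·lambda^2 - lambda + 2.
Since p(-1) = 0, lambda = -1 is a root.
Dividing by (lambda + 1) leaves lambda^2 - 3·lambda + 2.
The quadratic factors as (lambda - 1)·(lambda - 2).
Eigenvalues: -1, 1, 2.

-1, 1, 2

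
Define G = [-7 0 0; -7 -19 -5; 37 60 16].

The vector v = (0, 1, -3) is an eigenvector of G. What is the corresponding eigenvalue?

Compute Gv: G·(0, 1, -3) = (0, -4, 12).
Since Gv = λv, compare component 2: -4 = λ·1, so λ = -4.

-4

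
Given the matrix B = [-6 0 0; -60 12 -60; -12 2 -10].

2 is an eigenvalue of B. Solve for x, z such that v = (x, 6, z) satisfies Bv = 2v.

We need (B - 2I)v = 0.
B - 2I = [[-8, 0, 0], [-60, 10, -60], [-12, 2, -12]].
Row 1: (-8)·x + (0)·6 + (0)·z = 0
Row 2: (-60)·x + (10)·6 + (-60)·z = 0
Row 3: (-12)·x + (2)·6 + (-12)·z = 0
Solving gives x = 0, z = 1.
Check: B·(0, 6, 1) = (0, 12, 2) = 2·(0, 6, 1).

0, 1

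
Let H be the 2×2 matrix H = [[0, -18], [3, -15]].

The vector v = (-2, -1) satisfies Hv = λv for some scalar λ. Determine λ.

-9

Compute Hv: H·(-2, -1) = (18, 9).
Since Hv = λv, compare component 1: 18 = λ·-2, so λ = -9.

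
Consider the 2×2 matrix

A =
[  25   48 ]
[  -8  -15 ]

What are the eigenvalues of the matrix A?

1, 9

det(A - λI) = (25 - λ)(-15 - λ) - (48)·(-8) = λ^2 - 10λ + 9.
This factors as (λ - 1)·(λ - 9) = 0.
Eigenvalues: 1, 9.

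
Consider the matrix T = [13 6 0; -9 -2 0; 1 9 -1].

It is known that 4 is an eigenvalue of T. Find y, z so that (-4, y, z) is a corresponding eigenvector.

We need (T - 4I)v = 0.
T - 4I = [[9, 6, 0], [-9, -6, 0], [1, 9, -5]].
Row 1: (9)·-4 + (6)·y + (0)·z = 0
Row 2: (-9)·-4 + (-6)·y + (0)·z = 0
Row 3: (1)·-4 + (9)·y + (-5)·z = 0
Solving gives y = 6, z = 10.
Check: T·(-4, 6, 10) = (-16, 24, 40) = 4·(-4, 6, 10).

6, 10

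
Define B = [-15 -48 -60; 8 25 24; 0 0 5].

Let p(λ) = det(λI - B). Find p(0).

p(0) = det(0·I − B) = det(−B) = (−1)^3·det(B).
det(B) = 45, so p(0) = -45.

-45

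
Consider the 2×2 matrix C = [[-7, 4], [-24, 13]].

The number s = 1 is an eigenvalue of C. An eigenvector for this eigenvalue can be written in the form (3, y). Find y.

6

We need (C - 1I)v = 0.
C - 1I = [[-8, 4], [-24, 12]].
Row 1: (-8)·3 + (4)·y = 0
Row 2: (-24)·3 + (12)·y = 0
Solving gives y = 6.
Check: C·(3, 6) = (3, 6) = 1·(3, 6).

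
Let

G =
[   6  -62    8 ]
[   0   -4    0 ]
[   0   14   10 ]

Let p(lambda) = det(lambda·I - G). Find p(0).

p(0) = det(0·I − G) = det(−G) = (−1)^3·det(G).
det(G) = -240, so p(0) = 240.

240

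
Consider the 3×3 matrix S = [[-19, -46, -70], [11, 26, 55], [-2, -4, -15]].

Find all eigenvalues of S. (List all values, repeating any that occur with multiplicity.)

-7, -5, 4

The characteristic polynomial is p(λ) = det(λI - S).
Expanding along the first row, p(λ) = λ^3 + 8λ^2 - 13λ - 140.
Try λ = -7: p(-7) = 0, so -7 is a root.
Factor out (λ + 7): p(λ) = (λ + 7)·(λ^2 + λ - 20).
The quadratic factors as (λ + 5)·(λ - 4).
Eigenvalues: -7, -5, 4.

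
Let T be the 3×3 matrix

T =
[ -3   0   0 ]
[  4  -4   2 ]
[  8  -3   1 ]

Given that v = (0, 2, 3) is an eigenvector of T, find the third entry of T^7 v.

First find the eigenvalue: Tv = (0, -2, -3) = -1·(0, 2, 3), so λ = -1.
Then T^7 v = λ^7·v = (-1)^7·(0, 2, 3) = -1·(0, 2, 3) = (0, -2, -3).

-3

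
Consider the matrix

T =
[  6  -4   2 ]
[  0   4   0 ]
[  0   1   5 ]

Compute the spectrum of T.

The characteristic polynomial is p(t) = det(tI - T).
Cofactor expansion gives p(t) = t^3 - 15t^2 + 74t - 120.
Rational-root test: t = 4 gives p(4) = 0.
Dividing by (t - 4) leaves t^2 - 11t + 30.
The quadratic factors as (t - 5)·(t - 6).
Eigenvalues: 4, 5, 6.

4, 5, 6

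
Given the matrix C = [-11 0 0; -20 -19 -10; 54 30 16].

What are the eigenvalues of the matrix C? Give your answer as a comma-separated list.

-11, -4, 1

Set up det(rI - C) = 0.
Expanding along the first row, p(r) = r^3 + 14r^2 + 29r - 44.
Since p(1) = 0, r = 1 is a root.
Dividing by (r - 1) leaves r^2 + 15r + 44.
The quadratic factors as (r + 11)·(r + 4).
Eigenvalues: -11, -4, 1.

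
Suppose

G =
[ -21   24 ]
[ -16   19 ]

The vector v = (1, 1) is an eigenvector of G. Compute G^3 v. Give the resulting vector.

First find the eigenvalue: Gv = (3, 3) = 3·(1, 1), so λ = 3.
Then G^3 v = λ^3·v = 3^3·(1, 1) = 27·(1, 1) = (27, 27).

(27, 27)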